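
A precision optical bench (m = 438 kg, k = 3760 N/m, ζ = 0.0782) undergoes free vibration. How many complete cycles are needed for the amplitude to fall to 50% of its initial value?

Logarithmic decrement δ = 2πζ/√(1 − ζ²) = 2π × 0.07820/√(1 − 0.00612) = 0.4929.
x_n/x₀ = e^(−nδ) ≤ 0.5; take ln: n ≥ ln(1/0.5)/δ = 0.6931/0.4929 = 1.406.
So 2 complete cycles are required.

2 cycles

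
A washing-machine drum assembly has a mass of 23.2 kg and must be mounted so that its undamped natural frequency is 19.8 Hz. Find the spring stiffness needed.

ω_n = 2πf_n = 2π × 19.8 = 124.4 rad/s.
k = m·ω_n² = 23.2 × 124.4² = 23.2 × 15480 = 359100 N/m.

359000 N/m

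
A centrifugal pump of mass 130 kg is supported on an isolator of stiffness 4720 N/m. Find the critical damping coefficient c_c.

1570 N·s/m

c_c = 2√(k·m) = 2√(4720 × 130) = 2 × 783.3 = 1567 N·s/m.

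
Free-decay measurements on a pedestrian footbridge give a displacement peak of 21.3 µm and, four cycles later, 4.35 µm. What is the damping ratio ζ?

0.0631

Logarithmic decrement δ = (1/n)·ln(x₀/x_n) = (1/4)·ln(21.3/4.35) = (1/4)·ln(4.897) = 0.3971.
ζ = δ/√(4π² + δ²) = 0.3971/√(39.48 + 0.158) = 0.3971/6.296 = 0.06308.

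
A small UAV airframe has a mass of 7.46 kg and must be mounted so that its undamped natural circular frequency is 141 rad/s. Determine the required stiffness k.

148000 N/m

k = m·ω_n² = 7.46 × 141.0² = 7.46 × 19880 = 148300 N/m.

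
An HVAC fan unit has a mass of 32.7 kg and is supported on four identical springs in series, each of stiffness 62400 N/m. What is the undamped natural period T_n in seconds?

Series springs: 1/k_eq = 4/62400, so k_eq = 62400/4 = 15600 N/m.
ω_n = √(k_eq/m) = √(15600/32.7) = √477.1 = 21.84 rad/s.
T_n = 2π/ω_n = 6.283/21.84 = 0.2877 s.

0.288 s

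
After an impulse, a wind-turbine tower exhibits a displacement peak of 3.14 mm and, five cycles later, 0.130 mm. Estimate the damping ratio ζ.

0.101

Logarithmic decrement δ = (1/n)·ln(x₀/x_n) = (1/5)·ln(3.14/0.130) = (1/5)·ln(24.15) = 0.6369.
ζ = δ/√(4π² + δ²) = 0.6369/√(39.48 + 0.406) = 0.6369/6.315 = 0.1008.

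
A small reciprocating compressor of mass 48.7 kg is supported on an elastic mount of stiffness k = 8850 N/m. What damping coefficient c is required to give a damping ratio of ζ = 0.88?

1160 N·s/m

c_c = 2√(k·m) = 2√(8850 × 48.7) = 1313 N·s/m.
c = ζ·c_c = 0.88 × 1313 = 1155 N·s/m.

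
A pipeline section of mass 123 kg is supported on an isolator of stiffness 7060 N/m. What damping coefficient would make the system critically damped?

1860 N·s/m

c_c = 2√(k·m) = 2√(7060 × 123) = 2 × 931.9 = 1864 N·s/m.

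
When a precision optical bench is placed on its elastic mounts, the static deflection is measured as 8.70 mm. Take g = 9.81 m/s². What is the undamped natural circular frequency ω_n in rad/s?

ω_n = √(g/δ_st) = √(9.81/0.00870) = √1128 = 33.58 rad/s.

33.6 rad/s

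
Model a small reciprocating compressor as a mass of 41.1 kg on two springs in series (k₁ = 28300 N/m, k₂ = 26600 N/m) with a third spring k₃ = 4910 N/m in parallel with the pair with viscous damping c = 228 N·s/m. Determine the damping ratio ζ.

0.130

Series pair: k_s = k₁k₂/(k₁+k₂) = (28300)(26600)/(28300 + 26600) = 13710 N/m. In parallel with k₃: k_eq = 13710 + 4910 = 18620 N/m.
ω_n = √(k_eq/m) = √(18620/41.1) = 21.29 rad/s.
Critical damping c_c = 2√(k_eq·m) = 2√(18620 × 41.1) = 1750 N·s/m, so ζ = c/c_c = 228/1750 = 0.1303.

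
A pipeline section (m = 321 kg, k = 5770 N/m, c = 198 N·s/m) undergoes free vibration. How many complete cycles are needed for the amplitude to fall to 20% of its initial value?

4 cycles

ζ = c/(2√(km)) = 198/(2√(5770 × 321)) = 198/2722 = 0.07274.
Logarithmic decrement δ = 2πζ/√(1 − ζ²) = 2π × 0.07274/√(1 − 0.00529) = 0.4583.
x_n/x₀ = e^(−nδ) ≤ 0.2; take ln: n ≥ ln(1/0.2)/δ = 1.609/0.4583 = 3.512.
So 4 complete cycles are required.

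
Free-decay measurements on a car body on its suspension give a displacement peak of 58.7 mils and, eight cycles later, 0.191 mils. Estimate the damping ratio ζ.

0.113

Logarithmic decrement δ = (1/n)·ln(x₀/x_n) = (1/8)·ln(58.7/0.191) = (1/8)·ln(307.3) = 0.7160.
ζ = δ/√(4π² + δ²) = 0.7160/√(39.48 + 0.513) = 0.7160/6.324 = 0.1132.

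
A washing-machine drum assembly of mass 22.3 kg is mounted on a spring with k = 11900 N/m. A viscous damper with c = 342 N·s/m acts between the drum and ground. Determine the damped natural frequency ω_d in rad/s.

ω_n = √(k/m) = √(11900/22.3) = 23.10 rad/s.
Critical damping c_c = 2√(k·m) = 2√(11900 × 22.3) = 1030 N·s/m, so ζ = c/c_c = 342/1030 = 0.3319.
ω_d = ω_n√(1 − ζ²) = 23.10 × √(1 − 0.110) = 21.79 rad/s.

21.8 rad/s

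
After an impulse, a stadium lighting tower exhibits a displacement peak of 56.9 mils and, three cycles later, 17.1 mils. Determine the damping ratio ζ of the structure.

Logarithmic decrement δ = (1/n)·ln(x₀/x_n) = (1/3)·ln(56.9/17.1) = (1/3)·ln(3.327) = 0.4007.
ζ = δ/√(4π² + δ²) = 0.4007/√(39.48 + 0.161) = 0.4007/6.296 = 0.06365.

0.0637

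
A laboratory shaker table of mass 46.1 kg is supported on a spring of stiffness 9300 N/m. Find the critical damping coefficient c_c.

c_c = 2√(k·m) = 2√(9300 × 46.1) = 2 × 654.8 = 1310 N·s/m.

1310 N·s/m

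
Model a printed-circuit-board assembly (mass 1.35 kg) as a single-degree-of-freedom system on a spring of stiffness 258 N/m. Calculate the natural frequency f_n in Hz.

ω_n = √(k/m) = √(258.0/1.35) = √191.1 = 13.82 rad/s.
f_n = ω_n/(2π) = 13.82/6.283 = 2.200 Hz.

2.20 Hz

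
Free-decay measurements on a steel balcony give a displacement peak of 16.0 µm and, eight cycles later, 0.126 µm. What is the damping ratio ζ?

0.0959

Logarithmic decrement δ = (1/n)·ln(x₀/x_n) = (1/8)·ln(16.0/0.126) = (1/8)·ln(127.0) = 0.6055.
ζ = δ/√(4π² + δ²) = 0.6055/√(39.48 + 0.367) = 0.6055/6.312 = 0.09593.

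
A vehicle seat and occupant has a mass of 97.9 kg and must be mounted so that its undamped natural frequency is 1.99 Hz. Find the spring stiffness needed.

ω_n = 2πf_n = 2π × 1.99 = 12.50 rad/s.
k = m·ω_n² = 97.9 × 12.50² = 97.9 × 156.3 = 15310 N/m.

15300 N/m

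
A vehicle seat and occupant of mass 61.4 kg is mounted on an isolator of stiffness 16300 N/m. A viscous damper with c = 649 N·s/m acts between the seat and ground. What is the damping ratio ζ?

0.324

ω_n = √(k/m) = √(16300/61.4) = 16.29 rad/s.
Critical damping c_c = 2√(k·m) = 2√(16300 × 61.4) = 2001 N·s/m, so ζ = c/c_c = 649/2001 = 0.3244.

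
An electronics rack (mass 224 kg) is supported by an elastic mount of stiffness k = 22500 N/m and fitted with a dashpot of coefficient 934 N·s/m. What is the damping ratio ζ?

ω_n = √(k/m) = √(22500/224) = 10.02 rad/s.
Critical damping c_c = 2√(k·m) = 2√(22500 × 224) = 4490 N·s/m, so ζ = c/c_c = 934/4490 = 0.2080.

0.208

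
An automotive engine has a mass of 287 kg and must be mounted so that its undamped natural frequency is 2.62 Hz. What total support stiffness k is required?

77800 N/m

ω_n = 2πf_n = 2π × 2.62 = 16.46 rad/s.
k = m·ω_n² = 287 × 16.46² = 287 × 271.0 = 77780 N/m.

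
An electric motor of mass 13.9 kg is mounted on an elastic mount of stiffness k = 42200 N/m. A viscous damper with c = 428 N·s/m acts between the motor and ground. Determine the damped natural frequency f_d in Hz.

8.42 Hz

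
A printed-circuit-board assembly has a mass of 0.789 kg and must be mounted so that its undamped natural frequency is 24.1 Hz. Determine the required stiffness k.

ω_n = 2πf_n = 2π × 24.1 = 151.4 rad/s.
k = m·ω_n² = 0.789 × 151.4² = 0.789 × 22930 = 18090 N/m.

18100 N/m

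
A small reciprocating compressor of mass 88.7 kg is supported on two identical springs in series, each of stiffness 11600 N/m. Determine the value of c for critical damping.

Series springs: 1/k_eq = 2/11600, so k_eq = 11600/2 = 5800 N/m.
c_c = 2√(k_eq·m) = 2√(5800 × 88.7) = 2 × 717.3 = 1435 N·s/m.

1430 N·s/m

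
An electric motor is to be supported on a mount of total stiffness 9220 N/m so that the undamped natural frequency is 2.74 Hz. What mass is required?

31.1 kg

ω_n = 2πf_n = 2π × 2.74 = 17.22 rad/s.
m = k/ω_n² = 9220/17.22² = 9220/296.4 = 31.11 kg.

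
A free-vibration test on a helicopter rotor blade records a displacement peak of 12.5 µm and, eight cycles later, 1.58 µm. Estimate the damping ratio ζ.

0.0411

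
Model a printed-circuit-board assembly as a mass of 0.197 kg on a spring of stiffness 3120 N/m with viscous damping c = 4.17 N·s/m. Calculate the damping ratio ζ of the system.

ω_n = √(k/m) = √(3120/0.197) = 125.8 rad/s.
Critical damping c_c = 2√(k·m) = 2√(3120 × 0.197) = 49.58 N·s/m, so ζ = c/c_c = 4.17/49.58 = 0.08410.

0.0841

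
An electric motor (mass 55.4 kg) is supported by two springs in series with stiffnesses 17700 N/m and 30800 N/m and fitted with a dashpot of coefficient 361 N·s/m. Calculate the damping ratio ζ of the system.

0.229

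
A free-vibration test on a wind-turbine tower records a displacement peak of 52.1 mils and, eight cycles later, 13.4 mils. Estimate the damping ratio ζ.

0.0270

Logarithmic decrement δ = (1/n)·ln(x₀/x_n) = (1/8)·ln(52.1/13.4) = (1/8)·ln(3.888) = 0.1697.
ζ = δ/√(4π² + δ²) = 0.1697/√(39.48 + 0.0288) = 0.1697/6.285 = 0.02700.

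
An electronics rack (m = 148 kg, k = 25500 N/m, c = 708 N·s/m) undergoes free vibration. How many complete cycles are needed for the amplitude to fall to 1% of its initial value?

4 cycles

ζ = c/(2√(km)) = 708/(2√(25500 × 148)) = 708/3885 = 0.1822.
Logarithmic decrement δ = 2πζ/√(1 − ζ²) = 2π × 0.1822/√(1 − 0.0332) = 1.164.
x_n/x₀ = e^(−nδ) ≤ 0.01; take ln: n ≥ ln(1/0.01)/δ = 4.605/1.164 = 3.955.
So 4 complete cycles are required.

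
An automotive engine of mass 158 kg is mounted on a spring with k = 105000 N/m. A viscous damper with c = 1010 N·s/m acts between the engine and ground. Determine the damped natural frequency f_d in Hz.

ω_n = √(k/m) = √(105000/158) = 25.78 rad/s.
Critical damping c_c = 2√(k·m) = 2√(105000 × 158) = 8146 N·s/m, so ζ = c/c_c = 1010/8146 = 0.1240.
ω_d = ω_n√(1 − ζ²) = 25.78 × √(1 − 0.0154) = 25.58 rad/s.
f_d = ω_d/(2π) = 4.071 Hz.

4.07 Hz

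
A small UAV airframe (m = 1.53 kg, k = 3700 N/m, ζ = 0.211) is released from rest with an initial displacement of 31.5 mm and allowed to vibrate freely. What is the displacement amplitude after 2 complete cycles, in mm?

Logarithmic decrement δ = 2πζ/√(1 − ζ²) = 2π × 0.2110/√(1 − 0.0445) = 1.356.
After n cycles, x_n/x₀ = e^(−nδ), so x_2 = 31.5 × e^(−2 × 1.356) = 31.5 × 0.06637 = 2.091 mm.

2.09 mm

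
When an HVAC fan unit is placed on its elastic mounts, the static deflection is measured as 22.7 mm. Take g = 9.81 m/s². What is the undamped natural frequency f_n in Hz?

ω_n = √(g/δ_st) = √(9.81/0.0227) = √432.2 = 20.79 rad/s.
f_n = ω_n/(2π) = 20.79/6.283 = 3.309 Hz.

3.31 Hz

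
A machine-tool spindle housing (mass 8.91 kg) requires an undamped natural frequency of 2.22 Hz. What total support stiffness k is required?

ω_n = 2πf_n = 2π × 2.22 = 13.95 rad/s.
k = m·ω_n² = 8.91 × 13.95² = 8.91 × 194.6 = 1734 N/m.

1730 N/m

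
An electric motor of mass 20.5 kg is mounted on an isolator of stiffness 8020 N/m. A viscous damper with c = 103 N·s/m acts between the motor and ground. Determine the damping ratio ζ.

ω_n = √(k/m) = √(8020/20.5) = 19.78 rad/s.
Critical damping c_c = 2√(k·m) = 2√(8020 × 20.5) = 811.0 N·s/m, so ζ = c/c_c = 103/811.0 = 0.1270.

0.127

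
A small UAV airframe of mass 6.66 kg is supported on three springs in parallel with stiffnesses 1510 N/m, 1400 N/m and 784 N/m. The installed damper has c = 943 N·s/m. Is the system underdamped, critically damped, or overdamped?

Parallel springs add: k_eq = 1510 + 1400 + 784 = 3694 N/m.
c_c = 2√(k_eq·m) = 313.7 N·s/m; ζ = c/c_c = 943/313.7 = 3.01.
Since ζ > 1 the system is overdamped.

overdamped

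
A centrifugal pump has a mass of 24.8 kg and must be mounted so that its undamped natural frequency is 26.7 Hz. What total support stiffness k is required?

ω_n = 2πf_n = 2π × 26.7 = 167.8 rad/s.
k = m·ω_n² = 24.8 × 167.8² = 24.8 × 28140 = 698000 N/m.

698000 N/m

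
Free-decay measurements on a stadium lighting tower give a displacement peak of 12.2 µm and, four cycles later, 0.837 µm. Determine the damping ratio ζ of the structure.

Logarithmic decrement δ = (1/n)·ln(x₀/x_n) = (1/4)·ln(12.2/0.837) = (1/4)·ln(14.58) = 0.6698.
ζ = δ/√(4π² + δ²) = 0.6698/√(39.48 + 0.449) = 0.6698/6.319 = 0.1060.

0.106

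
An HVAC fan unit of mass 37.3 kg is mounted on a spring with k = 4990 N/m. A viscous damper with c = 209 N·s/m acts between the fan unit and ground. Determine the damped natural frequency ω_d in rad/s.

ω_n = √(k/m) = √(4990/37.3) = 11.57 rad/s.
Critical damping c_c = 2√(k·m) = 2√(4990 × 37.3) = 862.8 N·s/m, so ζ = c/c_c = 209/862.8 = 0.2422.
ω_d = ω_n√(1 − ζ²) = 11.57 × √(1 − 0.0587) = 11.22 rad/s.

11.2 rad/s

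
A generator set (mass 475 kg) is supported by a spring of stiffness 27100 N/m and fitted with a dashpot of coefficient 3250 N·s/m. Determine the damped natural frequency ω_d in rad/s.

6.73 rad/s

ω_n = √(k/m) = √(27100/475) = 7.553 rad/s.
Critical damping c_c = 2√(k·m) = 2√(27100 × 475) = 7176 N·s/m, so ζ = c/c_c = 3250/7176 = 0.4529.
ω_d = ω_n√(1 − ζ²) = 7.553 × √(1 − 0.205) = 6.734 rad/s.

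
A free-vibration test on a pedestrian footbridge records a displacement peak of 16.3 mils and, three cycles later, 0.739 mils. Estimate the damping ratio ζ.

0.162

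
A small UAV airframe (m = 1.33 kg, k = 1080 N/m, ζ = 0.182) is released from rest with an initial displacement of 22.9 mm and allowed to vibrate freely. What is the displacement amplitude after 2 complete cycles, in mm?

Logarithmic decrement δ = 2πζ/√(1 − ζ²) = 2π × 0.1820/√(1 − 0.0331) = 1.163.
After n cycles, x_n/x₀ = e^(−nδ), so x_2 = 22.9 × e^(−2 × 1.163) = 22.9 × 0.09769 = 2.237 mm.

2.24 mm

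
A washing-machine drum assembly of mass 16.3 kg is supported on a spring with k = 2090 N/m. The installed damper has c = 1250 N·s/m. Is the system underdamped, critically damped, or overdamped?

c_c = 2√(k·m) = 369.1 N·s/m; ζ = c/c_c = 1250/369.1 = 3.39.
Since ζ > 1 the system is overdamped.

overdamped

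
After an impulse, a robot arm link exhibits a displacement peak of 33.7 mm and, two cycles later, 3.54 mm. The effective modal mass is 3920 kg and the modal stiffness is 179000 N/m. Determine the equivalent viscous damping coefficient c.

Logarithmic decrement δ = (1/n)·ln(x₀/x_n) = (1/2)·ln(33.7/3.54) = (1/2)·ln(9.520) = 1.127.
ζ = δ/√(4π² + δ²) = 1.127/√(39.48 + 1.27) = 1.127/6.383 = 0.1765.
c = ζ · 2√(km) = 0.1765 × 2√(179000 × 3920) = 0.1765 × 52980 = 9351 N·s/m.

9350 N·s/m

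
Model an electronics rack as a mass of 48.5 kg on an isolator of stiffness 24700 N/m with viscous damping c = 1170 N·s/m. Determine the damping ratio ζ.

ω_n = √(k/m) = √(24700/48.5) = 22.57 rad/s.
Critical damping c_c = 2√(k·m) = 2√(24700 × 48.5) = 2189 N·s/m, so ζ = c/c_c = 1170/2189 = 0.5345.

0.534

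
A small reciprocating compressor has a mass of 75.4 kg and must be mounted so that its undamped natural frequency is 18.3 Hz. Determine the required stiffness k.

997000 N/m

ω_n = 2πf_n = 2π × 18.3 = 115.0 rad/s.
k = m·ω_n² = 75.4 × 115.0² = 75.4 × 13220 = 996900 N/m.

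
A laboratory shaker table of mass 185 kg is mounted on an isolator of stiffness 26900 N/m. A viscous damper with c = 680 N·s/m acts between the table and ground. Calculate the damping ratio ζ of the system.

ω_n = √(k/m) = √(26900/185) = 12.06 rad/s.
Critical damping c_c = 2√(k·m) = 2√(26900 × 185) = 4462 N·s/m, so ζ = c/c_c = 680/4462 = 0.1524.

0.152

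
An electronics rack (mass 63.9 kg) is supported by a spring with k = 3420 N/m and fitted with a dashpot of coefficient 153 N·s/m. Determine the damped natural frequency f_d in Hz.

1.15 Hz

ω_n = √(k/m) = √(3420/63.9) = 7.316 rad/s.
Critical damping c_c = 2√(k·m) = 2√(3420 × 63.9) = 935.0 N·s/m, so ζ = c/c_c = 153/935.0 = 0.1636.
ω_d = ω_n√(1 − ζ²) = 7.316 × √(1 − 0.0268) = 7.217 rad/s.
f_d = ω_d/(2π) = 1.149 Hz.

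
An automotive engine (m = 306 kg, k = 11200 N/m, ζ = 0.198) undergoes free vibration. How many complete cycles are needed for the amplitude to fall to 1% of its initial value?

Logarithmic decrement δ = 2πζ/√(1 − ζ²) = 2π × 0.1980/√(1 − 0.0392) = 1.269.
x_n/x₀ = e^(−nδ) ≤ 0.01; take ln: n ≥ ln(1/0.01)/δ = 4.605/1.269 = 3.628.
So 4 complete cycles are required.

4 cycles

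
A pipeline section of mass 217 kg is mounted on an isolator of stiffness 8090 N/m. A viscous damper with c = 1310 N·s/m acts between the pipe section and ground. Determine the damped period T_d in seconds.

ω_n = √(k/m) = √(8090/217) = 6.106 rad/s.
Critical damping c_c = 2√(k·m) = 2√(8090 × 217) = 2650 N·s/m, so ζ = c/c_c = 1310/2650 = 0.4944.
ω_d = ω_n√(1 − ζ²) = 6.106 × √(1 − 0.244) = 5.308 rad/s.
T_d = 2π/ω_d = 1.184 s.

1.18 s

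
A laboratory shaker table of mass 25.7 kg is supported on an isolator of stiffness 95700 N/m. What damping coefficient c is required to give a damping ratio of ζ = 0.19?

596 N·s/m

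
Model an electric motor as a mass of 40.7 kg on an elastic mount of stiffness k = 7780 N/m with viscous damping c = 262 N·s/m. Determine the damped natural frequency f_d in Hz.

ω_n = √(k/m) = √(7780/40.7) = 13.83 rad/s.
Critical damping c_c = 2√(k·m) = 2√(7780 × 40.7) = 1125 N·s/m, so ζ = c/c_c = 262/1125 = 0.2328.
ω_d = ω_n√(1 − ζ²) = 13.83 × √(1 − 0.0542) = 13.45 rad/s.
f_d = ω_d/(2π) = 2.140 Hz.

2.14 Hz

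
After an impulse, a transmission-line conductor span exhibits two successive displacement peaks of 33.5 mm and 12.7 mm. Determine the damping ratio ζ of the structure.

0.153

Logarithmic decrement δ = (1/n)·ln(x₀/x_n) = (1/1)·ln(33.5/12.7) = (1/1)·ln(2.638) = 0.9699.
ζ = δ/√(4π² + δ²) = 0.9699/√(39.48 + 0.941) = 0.9699/6.358 = 0.1526.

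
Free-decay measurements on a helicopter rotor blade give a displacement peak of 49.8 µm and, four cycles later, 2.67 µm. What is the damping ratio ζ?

0.116

Logarithmic decrement δ = (1/n)·ln(x₀/x_n) = (1/4)·ln(49.8/2.67) = (1/4)·ln(18.65) = 0.7315.
ζ = δ/√(4π² + δ²) = 0.7315/√(39.48 + 0.535) = 0.7315/6.326 = 0.1156.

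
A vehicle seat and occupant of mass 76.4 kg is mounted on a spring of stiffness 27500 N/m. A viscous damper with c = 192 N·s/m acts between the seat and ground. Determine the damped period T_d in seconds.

ω_n = √(k/m) = √(27500/76.4) = 18.97 rad/s.
Critical damping c_c = 2√(k·m) = 2√(27500 × 76.4) = 2899 N·s/m, so ζ = c/c_c = 192/2899 = 0.06623.
ω_d = ω_n√(1 − ζ²) = 18.97 × √(1 − 0.00439) = 18.93 rad/s.
T_d = 2π/ω_d = 0.3319 s.

0.332 s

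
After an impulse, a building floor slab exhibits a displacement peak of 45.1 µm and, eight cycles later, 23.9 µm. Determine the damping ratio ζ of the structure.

0.0126

Logarithmic decrement δ = (1/n)·ln(x₀/x_n) = (1/8)·ln(45.1/23.9) = (1/8)·ln(1.887) = 0.07938.
ζ = δ/√(4π² + δ²) = 0.07938/√(39.48 + 0.00630) = 0.07938/6.284 = 0.01263.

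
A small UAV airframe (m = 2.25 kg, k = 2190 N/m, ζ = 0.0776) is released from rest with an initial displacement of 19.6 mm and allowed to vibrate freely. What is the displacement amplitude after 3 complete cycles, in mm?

Logarithmic decrement δ = 2πζ/√(1 − ζ²) = 2π × 0.07760/√(1 − 0.00602) = 0.4890.
After n cycles, x_n/x₀ = e^(−nδ), so x_3 = 19.6 × e^(−3 × 0.4890) = 19.6 × 0.2306 = 4.519 mm.

4.52 mm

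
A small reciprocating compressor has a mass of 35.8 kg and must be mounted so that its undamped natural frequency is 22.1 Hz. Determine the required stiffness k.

690000 N/m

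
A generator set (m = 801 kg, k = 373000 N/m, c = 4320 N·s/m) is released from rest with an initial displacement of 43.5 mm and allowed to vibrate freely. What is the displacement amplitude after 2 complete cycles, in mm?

ζ = c/(2√(km)) = 4320/(2√(373000 × 801)) = 4320/34570 = 0.1250.
Logarithmic decrement δ = 2πζ/√(1 − ζ²) = 2π × 0.1250/√(1 − 0.0156) = 0.7914.
After n cycles, x_n/x₀ = e^(−nδ), so x_2 = 43.5 × e^(−2 × 0.7914) = 43.5 × 0.2054 = 8.935 mm.

8.94 mm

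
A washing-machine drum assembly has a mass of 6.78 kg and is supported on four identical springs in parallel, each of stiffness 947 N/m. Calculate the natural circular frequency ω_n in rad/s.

Parallel springs add: k_eq = 4 × 947 = 3788 N/m.
ω_n = √(k_eq/m) = √(3788/6.78) = √558.7 = 23.64 rad/s.

23.6 rad/s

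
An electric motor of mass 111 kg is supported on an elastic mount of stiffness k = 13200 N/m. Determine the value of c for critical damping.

c_c = 2√(k·m) = 2√(13200 × 111) = 2 × 1210 = 2421 N·s/m.

2420 N·s/m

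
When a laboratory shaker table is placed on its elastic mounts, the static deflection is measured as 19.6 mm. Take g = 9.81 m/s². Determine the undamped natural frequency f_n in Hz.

3.56 Hz

ω_n = √(g/δ_st) = √(9.81/0.0196) = √500.5 = 22.37 rad/s.
f_n = ω_n/(2π) = 22.37/6.283 = 3.561 Hz.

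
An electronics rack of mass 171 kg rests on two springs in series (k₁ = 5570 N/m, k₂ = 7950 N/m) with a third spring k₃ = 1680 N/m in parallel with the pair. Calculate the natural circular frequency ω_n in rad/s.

5.38 rad/s

Series pair: k_s = k₁k₂/(k₁+k₂) = (5570)(7950)/(5570 + 7950) = 3275 N/m. In parallel with k₃: k_eq = 3275 + 1680 = 4955 N/m.
ω_n = √(k_eq/m) = √(4955/171) = √28.98 = 5.383 rad/s.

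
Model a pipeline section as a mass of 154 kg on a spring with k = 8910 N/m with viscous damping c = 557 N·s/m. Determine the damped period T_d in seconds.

0.850 s

ω_n = √(k/m) = √(8910/154) = 7.606 rad/s.
Critical damping c_c = 2√(k·m) = 2√(8910 × 154) = 2343 N·s/m, so ζ = c/c_c = 557/2343 = 0.2378.
ω_d = ω_n√(1 − ζ²) = 7.606 × √(1 − 0.0565) = 7.388 rad/s.
T_d = 2π/ω_d = 0.8504 s.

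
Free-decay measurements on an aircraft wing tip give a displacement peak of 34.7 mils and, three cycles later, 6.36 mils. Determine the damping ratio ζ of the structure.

Logarithmic decrement δ = (1/n)·ln(x₀/x_n) = (1/3)·ln(34.7/6.36) = (1/3)·ln(5.456) = 0.5656.
ζ = δ/√(4π² + δ²) = 0.5656/√(39.48 + 0.320) = 0.5656/6.309 = 0.08965.

0.0897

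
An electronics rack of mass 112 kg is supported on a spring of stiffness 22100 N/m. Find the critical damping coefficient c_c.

3150 N·s/m

c_c = 2√(k·m) = 2√(22100 × 112) = 2 × 1573 = 3147 N·s/m.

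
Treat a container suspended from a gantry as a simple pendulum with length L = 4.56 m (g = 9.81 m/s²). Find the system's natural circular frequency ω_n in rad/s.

1.47 rad/s

For a simple pendulum ω_n = √(g/L) = √(9.81/4.56) = √2.151 = 1.467 rad/s.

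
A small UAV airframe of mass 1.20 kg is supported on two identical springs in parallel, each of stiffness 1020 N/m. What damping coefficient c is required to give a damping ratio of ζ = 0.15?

14.8 N·s/m

Parallel springs add: k_eq = 2 × 1020 = 2040 N/m.
c_c = 2√(k_eq·m) = 2√(2040 × 1.20) = 98.95 N·s/m.
c = ζ·c_c = 0.15 × 98.95 = 14.84 N·s/m.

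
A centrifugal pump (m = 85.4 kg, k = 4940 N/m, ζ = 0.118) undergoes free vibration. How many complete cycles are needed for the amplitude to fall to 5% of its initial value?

Logarithmic decrement δ = 2πζ/√(1 − ζ²) = 2π × 0.1180/√(1 − 0.0139) = 0.7466.
x_n/x₀ = e^(−nδ) ≤ 0.05; take ln: n ≥ ln(1/0.05)/δ = 2.996/0.7466 = 4.012.
So 5 complete cycles are required.

5 cycles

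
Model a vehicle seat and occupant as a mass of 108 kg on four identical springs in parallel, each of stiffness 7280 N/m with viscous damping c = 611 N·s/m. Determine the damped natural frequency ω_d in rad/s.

16.2 rad/s

Parallel springs add: k_eq = 4 × 7280 = 29120 N/m.
ω_n = √(k_eq/m) = √(29120/108) = 16.42 rad/s.
Critical damping c_c = 2√(k_eq·m) = 2√(29120 × 108) = 3547 N·s/m, so ζ = c/c_c = 611/3547 = 0.1723.
ω_d = ω_n√(1 − ζ²) = 16.42 × √(1 − 0.0297) = 16.17 rad/s.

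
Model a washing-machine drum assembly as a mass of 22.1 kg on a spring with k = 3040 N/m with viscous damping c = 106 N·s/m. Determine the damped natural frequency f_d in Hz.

1.83 Hz

ω_n = √(k/m) = √(3040/22.1) = 11.73 rad/s.
Critical damping c_c = 2√(k·m) = 2√(3040 × 22.1) = 518.4 N·s/m, so ζ = c/c_c = 106/518.4 = 0.2045.
ω_d = ω_n√(1 − ζ²) = 11.73 × √(1 − 0.0418) = 11.48 rad/s.
f_d = ω_d/(2π) = 1.827 Hz.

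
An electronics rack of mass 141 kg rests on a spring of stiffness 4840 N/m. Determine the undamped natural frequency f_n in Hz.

ω_n = √(k/m) = √(4840/141) = √34.33 = 5.859 rad/s.
f_n = ω_n/(2π) = 5.859/6.283 = 0.9325 Hz.

0.932 Hz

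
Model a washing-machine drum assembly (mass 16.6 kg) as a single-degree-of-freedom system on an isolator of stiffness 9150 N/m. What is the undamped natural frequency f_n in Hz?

ω_n = √(k/m) = √(9150/16.6) = √551.2 = 23.48 rad/s.
f_n = ω_n/(2π) = 23.48/6.283 = 3.737 Hz.

3.74 Hz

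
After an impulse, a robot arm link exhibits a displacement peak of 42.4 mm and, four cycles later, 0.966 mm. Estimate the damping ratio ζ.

0.149

Logarithmic decrement δ = (1/n)·ln(x₀/x_n) = (1/4)·ln(42.4/0.966) = (1/4)·ln(43.89) = 0.9454.
ζ = δ/√(4π² + δ²) = 0.9454/√(39.48 + 0.894) = 0.9454/6.354 = 0.1488.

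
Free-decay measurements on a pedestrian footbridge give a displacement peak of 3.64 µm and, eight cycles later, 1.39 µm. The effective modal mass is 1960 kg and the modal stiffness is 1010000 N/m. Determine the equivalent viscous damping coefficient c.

1700 N·s/m

Logarithmic decrement δ = (1/n)·ln(x₀/x_n) = (1/8)·ln(3.64/1.39) = (1/8)·ln(2.619) = 0.1203.
ζ = δ/√(4π² + δ²) = 0.1203/√(39.48 + 0.0145) = 0.1203/6.284 = 0.01915.
c = ζ · 2√(km) = 0.01915 × 2√(1010000 × 1960) = 0.01915 × 88990 = 1704 N·s/m.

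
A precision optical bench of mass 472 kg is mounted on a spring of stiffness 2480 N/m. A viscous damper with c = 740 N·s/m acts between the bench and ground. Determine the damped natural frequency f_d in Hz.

ω_n = √(k/m) = √(2480/472) = 2.292 rad/s.
Critical damping c_c = 2√(k·m) = 2√(2480 × 472) = 2164 N·s/m, so ζ = c/c_c = 740/2164 = 0.3420.
ω_d = ω_n√(1 − ζ²) = 2.292 × √(1 − 0.117) = 2.154 rad/s.
f_d = ω_d/(2π) = 0.3428 Hz.

0.343 Hz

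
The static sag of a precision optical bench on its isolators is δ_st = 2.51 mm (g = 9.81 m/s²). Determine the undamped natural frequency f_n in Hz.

9.95 Hz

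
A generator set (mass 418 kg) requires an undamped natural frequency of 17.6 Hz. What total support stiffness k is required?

ω_n = 2πf_n = 2π × 17.6 = 110.6 rad/s.
k = m·ω_n² = 418 × 110.6² = 418 × 12230 = 5112000 N/m.

5110000 N/m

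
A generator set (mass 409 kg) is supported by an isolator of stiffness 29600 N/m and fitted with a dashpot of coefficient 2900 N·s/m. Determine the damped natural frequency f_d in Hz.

ω_n = √(k/m) = √(29600/409) = 8.507 rad/s.
Critical damping c_c = 2√(k·m) = 2√(29600 × 409) = 6959 N·s/m, so ζ = c/c_c = 2900/6959 = 0.4167.
ω_d = ω_n√(1 − ζ²) = 8.507 × √(1 − 0.174) = 7.733 rad/s.
f_d = ω_d/(2π) = 1.231 Hz.

1.23 Hz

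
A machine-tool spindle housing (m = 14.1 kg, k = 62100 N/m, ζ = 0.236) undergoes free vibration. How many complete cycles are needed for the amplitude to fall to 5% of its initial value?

2 cycles

Logarithmic decrement δ = 2πζ/√(1 − ζ²) = 2π × 0.2360/√(1 − 0.0557) = 1.526.
x_n/x₀ = e^(−nδ) ≤ 0.05; take ln: n ≥ ln(1/0.05)/δ = 2.996/1.526 = 1.963.
So 2 complete cycles are required.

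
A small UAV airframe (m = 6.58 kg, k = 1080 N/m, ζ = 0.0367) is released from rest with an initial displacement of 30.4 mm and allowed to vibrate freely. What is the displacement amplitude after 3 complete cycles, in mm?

15.2 mm

Logarithmic decrement δ = 2πζ/√(1 − ζ²) = 2π × 0.03670/√(1 − 0.00135) = 0.2307.
After n cycles, x_n/x₀ = e^(−nδ), so x_3 = 30.4 × e^(−3 × 0.2307) = 30.4 × 0.5005 = 15.21 mm.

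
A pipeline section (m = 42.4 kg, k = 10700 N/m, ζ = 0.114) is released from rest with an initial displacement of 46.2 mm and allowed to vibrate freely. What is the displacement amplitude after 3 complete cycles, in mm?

Logarithmic decrement δ = 2πζ/√(1 − ζ²) = 2π × 0.1140/√(1 − 0.0130) = 0.7210.
After n cycles, x_n/x₀ = e^(−nδ), so x_3 = 46.2 × e^(−3 × 0.7210) = 46.2 × 0.1150 = 5.312 mm.

5.31 mm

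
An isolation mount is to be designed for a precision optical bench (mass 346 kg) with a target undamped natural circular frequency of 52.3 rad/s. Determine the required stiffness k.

946000 N/m

k = m·ω_n² = 346 × 52.30² = 346 × 2735 = 946400 N/m.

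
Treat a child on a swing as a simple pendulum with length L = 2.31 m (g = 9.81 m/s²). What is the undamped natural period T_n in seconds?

For a simple pendulum ω_n = √(g/L) = √(9.81/2.31) = √4.247 = 2.061 rad/s.
T_n = 2π/ω_n = 6.283/2.061 = 3.049 s.

3.05 s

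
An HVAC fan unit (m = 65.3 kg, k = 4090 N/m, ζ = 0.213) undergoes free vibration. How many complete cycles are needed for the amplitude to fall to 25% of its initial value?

Logarithmic decrement δ = 2πζ/√(1 − ζ²) = 2π × 0.2130/√(1 − 0.0454) = 1.370.
x_n/x₀ = e^(−nδ) ≤ 0.25; take ln: n ≥ ln(1/0.25)/δ = 1.386/1.370 = 1.012.
So 2 complete cycles are required.

2 cycles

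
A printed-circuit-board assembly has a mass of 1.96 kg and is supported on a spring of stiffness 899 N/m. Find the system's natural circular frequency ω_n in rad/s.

ω_n = √(k/m) = √(899.0/1.96) = √458.7 = 21.42 rad/s.

21.4 rad/s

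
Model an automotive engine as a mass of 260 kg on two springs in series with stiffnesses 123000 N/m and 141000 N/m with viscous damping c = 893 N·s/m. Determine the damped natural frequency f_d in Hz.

Series springs: 1/k_eq = 1/123000 + 1/141000 = 1.522×10^-5, so k_eq = 65690 N/m.
ω_n = √(k_eq/m) = √(65690/260) = 15.90 rad/s.
Critical damping c_c = 2√(k_eq·m) = 2√(65690 × 260) = 8266 N·s/m, so ζ = c/c_c = 893/8266 = 0.1080.
ω_d = ω_n√(1 − ζ²) = 15.90 × √(1 − 0.0117) = 15.80 rad/s.
f_d = ω_d/(2π) = 2.515 Hz.

2.52 Hz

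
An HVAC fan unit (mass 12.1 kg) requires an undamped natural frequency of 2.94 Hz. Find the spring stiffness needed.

ω_n = 2πf_n = 2π × 2.94 = 18.47 rad/s.
k = m·ω_n² = 12.1 × 18.47² = 12.1 × 341.2 = 4129 N/m.

4130 N/m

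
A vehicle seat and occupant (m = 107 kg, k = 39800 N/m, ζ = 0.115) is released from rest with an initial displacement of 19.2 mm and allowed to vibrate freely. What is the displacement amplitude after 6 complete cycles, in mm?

0.244 mm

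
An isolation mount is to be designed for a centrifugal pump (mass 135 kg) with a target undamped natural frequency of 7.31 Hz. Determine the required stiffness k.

ω_n = 2πf_n = 2π × 7.31 = 45.93 rad/s.
k = m·ω_n² = 135 × 45.93² = 135 × 2110 = 284800 N/m.

285000 N/m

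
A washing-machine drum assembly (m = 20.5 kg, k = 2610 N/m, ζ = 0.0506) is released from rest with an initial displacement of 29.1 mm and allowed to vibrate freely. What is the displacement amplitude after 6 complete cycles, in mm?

Logarithmic decrement δ = 2πζ/√(1 − ζ²) = 2π × 0.05060/√(1 − 0.00256) = 0.3183.
After n cycles, x_n/x₀ = e^(−nδ), so x_6 = 29.1 × e^(−6 × 0.3183) = 29.1 × 0.1481 = 4.309 mm.

4.31 mm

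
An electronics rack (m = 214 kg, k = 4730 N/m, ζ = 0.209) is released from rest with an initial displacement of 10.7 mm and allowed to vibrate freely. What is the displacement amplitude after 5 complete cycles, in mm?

0.0130 mm

Logarithmic decrement δ = 2πζ/√(1 − ζ²) = 2π × 0.2090/√(1 − 0.0437) = 1.343.
After n cycles, x_n/x₀ = e^(−nδ), so x_5 = 10.7 × e^(−5 × 1.343) = 10.7 × 0.001214 = 0.01298 mm.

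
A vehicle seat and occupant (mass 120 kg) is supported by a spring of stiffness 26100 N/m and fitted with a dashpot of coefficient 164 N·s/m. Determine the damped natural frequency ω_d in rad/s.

ω_n = √(k/m) = √(26100/120) = 14.75 rad/s.
Critical damping c_c = 2√(k·m) = 2√(26100 × 120) = 3539 N·s/m, so ζ = c/c_c = 164/3539 = 0.04633.
ω_d = ω_n√(1 − ζ²) = 14.75 × √(1 − 0.00215) = 14.73 rad/s.

14.7 rad/s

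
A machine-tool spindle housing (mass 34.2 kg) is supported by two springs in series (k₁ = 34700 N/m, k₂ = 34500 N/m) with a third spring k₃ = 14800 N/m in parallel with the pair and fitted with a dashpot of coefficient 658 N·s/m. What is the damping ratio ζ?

0.314

Series pair: k_s = k₁k₂/(k₁+k₂) = (34700)(34500)/(34700 + 34500) = 17300 N/m. In parallel with k₃: k_eq = 17300 + 14800 = 32100 N/m.
ω_n = √(k_eq/m) = √(32100/34.2) = 30.64 rad/s.
Critical damping c_c = 2√(k_eq·m) = 2√(32100 × 34.2) = 2096 N·s/m, so ζ = c/c_c = 658/2096 = 0.3140.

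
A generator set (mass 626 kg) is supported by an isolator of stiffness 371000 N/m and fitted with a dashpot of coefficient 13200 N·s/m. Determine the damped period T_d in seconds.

ω_n = √(k/m) = √(371000/626) = 24.34 rad/s.
Critical damping c_c = 2√(k·m) = 2√(371000 × 626) = 30480 N·s/m, so ζ = c/c_c = 13200/30480 = 0.4331.
ω_d = ω_n√(1 − ζ²) = 24.34 × √(1 − 0.188) = 21.94 rad/s.
T_d = 2π/ω_d = 0.2863 s.

0.286 s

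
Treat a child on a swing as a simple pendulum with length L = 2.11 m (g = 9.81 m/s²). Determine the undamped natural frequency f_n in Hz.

For a simple pendulum ω_n = √(g/L) = √(9.81/2.11) = √4.649 = 2.156 rad/s.
f_n = ω_n/(2π) = 2.156/6.283 = 0.3432 Hz.

0.343 Hz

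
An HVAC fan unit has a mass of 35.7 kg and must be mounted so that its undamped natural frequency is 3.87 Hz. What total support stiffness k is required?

ω_n = 2πf_n = 2π × 3.87 = 24.32 rad/s.
k = m·ω_n² = 35.7 × 24.32² = 35.7 × 591.3 = 21110 N/m.

21100 N/m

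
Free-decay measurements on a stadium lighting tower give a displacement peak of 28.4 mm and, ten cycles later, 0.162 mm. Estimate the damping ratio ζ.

Logarithmic decrement δ = (1/n)·ln(x₀/x_n) = (1/10)·ln(28.4/0.162) = (1/10)·ln(175.3) = 0.5167.
ζ = δ/√(4π² + δ²) = 0.5167/√(39.48 + 0.267) = 0.5167/6.304 = 0.08195.

0.0820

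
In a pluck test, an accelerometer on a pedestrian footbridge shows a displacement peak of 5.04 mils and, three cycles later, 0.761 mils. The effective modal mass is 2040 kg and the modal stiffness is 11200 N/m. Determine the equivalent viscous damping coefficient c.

954 N·s/m

Logarithmic decrement δ = (1/n)·ln(x₀/x_n) = (1/3)·ln(5.04/0.761) = (1/3)·ln(6.623) = 0.6302.
ζ = δ/√(4π² + δ²) = 0.6302/√(39.48 + 0.397) = 0.6302/6.315 = 0.09979.
c = ζ · 2√(km) = 0.09979 × 2√(11200 × 2040) = 0.09979 × 9560 = 954.0 N·s/m.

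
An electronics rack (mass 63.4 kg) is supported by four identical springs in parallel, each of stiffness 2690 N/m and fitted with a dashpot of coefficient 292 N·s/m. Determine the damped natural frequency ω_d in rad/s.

12.8 rad/s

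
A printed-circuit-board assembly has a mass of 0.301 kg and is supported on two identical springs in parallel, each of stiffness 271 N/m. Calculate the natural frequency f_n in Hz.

6.75 Hz

Parallel springs add: k_eq = 2 × 271 = 542.0 N/m.
ω_n = √(k_eq/m) = √(542.0/0.301) = √1801 = 42.43 rad/s.
f_n = ω_n/(2π) = 42.43/6.283 = 6.754 Hz.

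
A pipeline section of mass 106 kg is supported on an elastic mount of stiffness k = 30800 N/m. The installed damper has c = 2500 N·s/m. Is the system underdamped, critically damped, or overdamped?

underdamped

c_c = 2√(k·m) = 3614 N·s/m; ζ = c/c_c = 2500/3614 = 0.692.
Since ζ < 1 the system is underdamped.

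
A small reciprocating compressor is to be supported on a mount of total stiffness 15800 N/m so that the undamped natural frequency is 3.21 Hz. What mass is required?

ω_n = 2πf_n = 2π × 3.21 = 20.17 rad/s.
m = k/ω_n² = 15800/20.17² = 15800/406.8 = 38.84 kg.

38.8 kg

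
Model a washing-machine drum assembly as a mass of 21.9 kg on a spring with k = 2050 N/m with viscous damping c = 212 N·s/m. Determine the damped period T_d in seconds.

0.750 s

ω_n = √(k/m) = √(2050/21.9) = 9.675 rad/s.
Critical damping c_c = 2√(k·m) = 2√(2050 × 21.9) = 423.8 N·s/m, so ζ = c/c_c = 212/423.8 = 0.5003.
ω_d = ω_n√(1 − ζ²) = 9.675 × √(1 − 0.250) = 8.377 rad/s.
T_d = 2π/ω_d = 0.7500 s.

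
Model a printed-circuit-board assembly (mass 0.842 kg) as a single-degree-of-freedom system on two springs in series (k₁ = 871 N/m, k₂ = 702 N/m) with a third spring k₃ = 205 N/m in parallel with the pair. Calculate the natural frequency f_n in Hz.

Series pair: k_s = k₁k₂/(k₁+k₂) = (871)(702)/(871 + 702) = 388.7 N/m. In parallel with k₃: k_eq = 388.7 + 205 = 593.7 N/m.
ω_n = √(k_eq/m) = √(593.7/0.842) = √705.1 = 26.55 rad/s.
f_n = ω_n/(2π) = 26.55/6.283 = 4.226 Hz.

4.23 Hz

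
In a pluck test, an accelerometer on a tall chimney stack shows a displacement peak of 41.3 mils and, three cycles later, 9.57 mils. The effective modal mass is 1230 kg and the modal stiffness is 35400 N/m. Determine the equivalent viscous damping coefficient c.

1020 N·s/m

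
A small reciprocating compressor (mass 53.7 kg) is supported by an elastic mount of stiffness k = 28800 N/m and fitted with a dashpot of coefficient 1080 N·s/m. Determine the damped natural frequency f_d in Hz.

ω_n = √(k/m) = √(28800/53.7) = 23.16 rad/s.
Critical damping c_c = 2√(k·m) = 2√(28800 × 53.7) = 2487 N·s/m, so ζ = c/c_c = 1080/2487 = 0.4342.
ω_d = ω_n√(1 − ζ²) = 23.16 × √(1 − 0.189) = 20.86 rad/s.
f_d = ω_d/(2π) = 3.320 Hz.

3.32 Hz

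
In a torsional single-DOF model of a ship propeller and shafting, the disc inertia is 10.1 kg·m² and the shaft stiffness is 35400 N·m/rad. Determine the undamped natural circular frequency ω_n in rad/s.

ω_n = √(k_t/J) = √(35400/10.1) = √3505 = 59.20 rad/s.

59.2 rad/s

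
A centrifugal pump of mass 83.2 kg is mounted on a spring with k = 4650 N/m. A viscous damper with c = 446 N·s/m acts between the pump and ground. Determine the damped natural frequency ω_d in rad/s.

6.98 rad/s

ω_n = √(k/m) = √(4650/83.2) = 7.476 rad/s.
Critical damping c_c = 2√(k·m) = 2√(4650 × 83.2) = 1244 N·s/m, so ζ = c/c_c = 446/1244 = 0.3585.
ω_d = ω_n√(1 − ζ²) = 7.476 × √(1 − 0.129) = 6.979 rad/s.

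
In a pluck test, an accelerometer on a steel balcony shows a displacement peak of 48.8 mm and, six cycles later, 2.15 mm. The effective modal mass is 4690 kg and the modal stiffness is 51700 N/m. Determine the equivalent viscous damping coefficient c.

2570 N·s/m

Logarithmic decrement δ = (1/n)·ln(x₀/x_n) = (1/6)·ln(48.8/2.15) = (1/6)·ln(22.70) = 0.5204.
ζ = δ/√(4π² + δ²) = 0.5204/√(39.48 + 0.271) = 0.5204/6.305 = 0.08254.
c = ζ · 2√(km) = 0.08254 × 2√(51700 × 4690) = 0.08254 × 31140 = 2570 N·s/m.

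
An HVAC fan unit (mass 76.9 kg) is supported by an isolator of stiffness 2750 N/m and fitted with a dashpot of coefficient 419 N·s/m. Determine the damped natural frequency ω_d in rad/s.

ω_n = √(k/m) = √(2750/76.9) = 5.980 rad/s.
Critical damping c_c = 2√(k·m) = 2√(2750 × 76.9) = 919.7 N·s/m, so ζ = c/c_c = 419/919.7 = 0.4556.
ω_d = ω_n√(1 − ζ²) = 5.980 × √(1 − 0.208) = 5.323 rad/s.

5.32 rad/s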